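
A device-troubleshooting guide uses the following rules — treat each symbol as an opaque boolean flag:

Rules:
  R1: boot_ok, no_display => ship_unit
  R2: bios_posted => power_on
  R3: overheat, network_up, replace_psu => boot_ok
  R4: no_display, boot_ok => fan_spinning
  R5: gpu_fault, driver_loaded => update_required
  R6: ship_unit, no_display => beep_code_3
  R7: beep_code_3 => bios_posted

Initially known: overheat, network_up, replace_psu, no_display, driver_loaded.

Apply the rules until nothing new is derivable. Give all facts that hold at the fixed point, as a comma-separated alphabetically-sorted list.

[1] R3 [overheat, network_up, replace_psu => boot_ok]. ⇒ new: boot_ok.
[2] R1 [boot_ok, no_display => ship_unit]; R4 [no_display, boot_ok => fan_spinning]. ⇒ new: ship_unit, fan_spinning.
[3] R6 [ship_unit, no_display => beep_code_3]. ⇒ new: beep_code_3.
[4] R7 [beep_code_3 => bios_posted]. ⇒ new: bios_posted.
[5] R2 [bios_posted => power_on]. ⇒ new: power_on.

beep_code_3, bios_posted, boot_ok, driver_loaded, fan_spinning, network_up, no_display, overheat, power_on, replace_psu, ship_unit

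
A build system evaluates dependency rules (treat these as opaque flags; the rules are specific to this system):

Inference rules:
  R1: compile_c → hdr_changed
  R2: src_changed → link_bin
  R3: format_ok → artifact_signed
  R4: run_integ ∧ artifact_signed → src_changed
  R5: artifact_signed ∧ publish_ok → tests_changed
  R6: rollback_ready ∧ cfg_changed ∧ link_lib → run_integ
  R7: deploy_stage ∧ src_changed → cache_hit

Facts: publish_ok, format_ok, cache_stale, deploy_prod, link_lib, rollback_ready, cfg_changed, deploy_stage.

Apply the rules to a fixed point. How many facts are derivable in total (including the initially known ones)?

14

Round 1 fires R3, R6, giving artifact_signed, run_integ.
Round 2 fires R4, R5, giving src_changed, tests_changed.
Round 3 fires R2, R7, giving link_bin, cache_hit.
Closure: {artifact_signed, cache_hit, cache_stale, cfg_changed, deploy_prod, deploy_stage, format_ok, link_bin, link_lib, publish_ok, rollback_ready, run_integ, src_changed, tests_changed} — 14 facts.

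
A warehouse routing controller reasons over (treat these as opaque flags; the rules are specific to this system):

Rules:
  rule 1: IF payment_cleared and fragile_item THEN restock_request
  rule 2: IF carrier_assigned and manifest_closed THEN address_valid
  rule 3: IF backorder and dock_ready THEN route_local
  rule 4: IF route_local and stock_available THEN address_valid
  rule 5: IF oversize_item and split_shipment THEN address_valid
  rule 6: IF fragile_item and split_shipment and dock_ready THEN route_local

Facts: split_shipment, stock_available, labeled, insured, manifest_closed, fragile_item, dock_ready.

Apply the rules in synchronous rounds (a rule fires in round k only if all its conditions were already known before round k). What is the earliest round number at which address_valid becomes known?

Round 1: rule 6 [IF fragile_item and split_shipment and dock_ready THEN route_local]. New: route_local.
Round 2: rule 4 [IF route_local and stock_available THEN address_valid]. New: address_valid.
address_valid first appears in round 2.

2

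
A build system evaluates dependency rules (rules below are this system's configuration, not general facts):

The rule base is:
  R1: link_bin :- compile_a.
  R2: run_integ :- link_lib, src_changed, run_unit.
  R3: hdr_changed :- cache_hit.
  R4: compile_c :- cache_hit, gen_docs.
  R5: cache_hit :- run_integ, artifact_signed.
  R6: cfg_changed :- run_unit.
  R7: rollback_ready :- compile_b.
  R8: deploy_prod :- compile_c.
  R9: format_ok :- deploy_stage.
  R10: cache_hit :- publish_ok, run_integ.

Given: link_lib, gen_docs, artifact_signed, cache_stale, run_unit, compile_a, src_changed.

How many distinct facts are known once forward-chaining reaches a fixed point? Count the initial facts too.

14

Round 1 — R1, R2, R6, derive link_bin, run_integ, cfg_changed.
Round 2 — R5, derive cache_hit.
Round 3 — R3, R4, derive hdr_changed, compile_c.
Round 4 — R8, derive deploy_prod.
Closure: {artifact_signed, cache_hit, cache_stale, cfg_changed, compile_a, compile_c, deploy_prod, gen_docs, hdr_changed, link_bin, link_lib, run_integ, run_unit, src_changed} — 14 facts.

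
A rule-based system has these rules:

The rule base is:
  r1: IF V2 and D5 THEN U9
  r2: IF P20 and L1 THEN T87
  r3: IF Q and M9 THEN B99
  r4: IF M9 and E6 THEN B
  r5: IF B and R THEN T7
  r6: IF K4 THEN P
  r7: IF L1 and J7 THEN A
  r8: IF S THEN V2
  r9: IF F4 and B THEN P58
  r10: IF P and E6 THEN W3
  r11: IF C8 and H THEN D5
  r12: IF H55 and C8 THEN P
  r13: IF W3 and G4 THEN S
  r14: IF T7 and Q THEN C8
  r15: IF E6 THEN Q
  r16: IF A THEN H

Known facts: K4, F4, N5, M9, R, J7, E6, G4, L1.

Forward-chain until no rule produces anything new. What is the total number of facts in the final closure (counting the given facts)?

[1] r4 [IF M9 and E6 THEN B]; r6 [IF K4 THEN P]; r7 [IF L1 and J7 THEN A]; r15 [IF E6 THEN Q]. ⇒ new: B, P, A, Q.
[2] r3 [IF Q and M9 THEN B99]; r5 [IF B and R THEN T7]; r9 [IF F4 and B THEN P58]; r10 [IF P and E6 THEN W3]; r16 [IF A THEN H]. ⇒ new: B99, T7, P58, W3, H.
[3] r13 [IF W3 and G4 THEN S]; r14 [IF T7 and Q THEN C8]. ⇒ new: S, C8.
[4] r8 [IF S THEN V2]; r11 [IF C8 and H THEN D5]. ⇒ new: V2, D5.
[5] r1 [IF V2 and D5 THEN U9]. ⇒ new: U9.
Closure: {A, B, B99, C8, D5, E6, F4, G4, H, J7, K4, L1, M9, N5, P, P58, Q, R, S, T7, U9, V2, W3} — 23 facts.

23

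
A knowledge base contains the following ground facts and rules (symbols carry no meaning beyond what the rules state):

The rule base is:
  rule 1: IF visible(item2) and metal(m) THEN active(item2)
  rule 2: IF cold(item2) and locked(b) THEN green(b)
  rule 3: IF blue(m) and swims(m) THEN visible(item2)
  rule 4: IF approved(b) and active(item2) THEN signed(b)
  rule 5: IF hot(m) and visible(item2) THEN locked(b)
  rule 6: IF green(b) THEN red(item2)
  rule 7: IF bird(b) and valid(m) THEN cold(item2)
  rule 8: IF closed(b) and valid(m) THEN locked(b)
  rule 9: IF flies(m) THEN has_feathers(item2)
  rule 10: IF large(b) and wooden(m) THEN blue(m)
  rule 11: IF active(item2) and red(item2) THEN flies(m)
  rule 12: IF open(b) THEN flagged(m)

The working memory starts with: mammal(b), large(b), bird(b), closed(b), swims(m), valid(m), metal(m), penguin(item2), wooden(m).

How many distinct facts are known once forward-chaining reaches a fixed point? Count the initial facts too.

Round 1: rule 7 [IF bird(b) and valid(m) THEN cold(item2)]; rule 8 [IF closed(b) and valid(m) THEN locked(b)]; rule 10 [IF large(b) and wooden(m) THEN blue(m)]. Adds cold(item2), locked(b), blue(m).
Round 2: rule 2 [IF cold(item2) and locked(b) THEN green(b)]; rule 3 [IF blue(m) and swims(m) THEN visible(item2)]. Adds green(b), visible(item2).
Round 3: rule 1 [IF visible(item2) and metal(m) THEN active(item2)]; rule 6 [IF green(b) THEN red(item2)]. Adds active(item2), red(item2).
Round 4: rule 11 [IF active(item2) and red(item2) THEN flies(m)]. Adds flies(m).
Round 5: rule 9 [IF flies(m) THEN has_feathers(item2)]. Adds has_feathers(item2).
Closure: {active(item2), bird(b), blue(m), closed(b), cold(item2), flies(m), green(b), has_feathers(item2), large(b), locked(b), mammal(b), metal(m), penguin(item2), red(item2), swims(m), valid(m), visible(item2), wooden(m)} — 18 facts.

18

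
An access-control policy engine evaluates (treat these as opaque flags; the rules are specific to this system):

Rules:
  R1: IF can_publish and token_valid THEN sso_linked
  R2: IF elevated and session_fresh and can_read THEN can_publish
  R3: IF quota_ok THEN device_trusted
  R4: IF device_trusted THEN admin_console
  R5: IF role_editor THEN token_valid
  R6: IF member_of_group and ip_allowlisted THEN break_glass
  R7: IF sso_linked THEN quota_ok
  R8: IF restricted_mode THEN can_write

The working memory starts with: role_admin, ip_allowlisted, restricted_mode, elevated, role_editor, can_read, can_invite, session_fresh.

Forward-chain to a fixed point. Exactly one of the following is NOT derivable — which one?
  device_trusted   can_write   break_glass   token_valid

break_glass

Round 1: R2 [IF elevated and session_fresh and can_read THEN can_publish]; R5 [IF role_editor THEN token_valid]; R8 [IF restricted_mode THEN can_write]. Adds can_publish, token_valid, can_write.
Round 2: R1 [IF can_publish and token_valid THEN sso_linked]. Adds sso_linked.
Round 3: R7 [IF sso_linked THEN quota_ok]. Adds quota_ok.
Round 4: R3 [IF quota_ok THEN device_trusted]. Adds device_trusted.
Round 5: R4 [IF device_trusted THEN admin_console]. Adds admin_console.
Derived: token_valid (round 1), can_write (round 1), device_trusted (round 4). break_glass never appears in any round.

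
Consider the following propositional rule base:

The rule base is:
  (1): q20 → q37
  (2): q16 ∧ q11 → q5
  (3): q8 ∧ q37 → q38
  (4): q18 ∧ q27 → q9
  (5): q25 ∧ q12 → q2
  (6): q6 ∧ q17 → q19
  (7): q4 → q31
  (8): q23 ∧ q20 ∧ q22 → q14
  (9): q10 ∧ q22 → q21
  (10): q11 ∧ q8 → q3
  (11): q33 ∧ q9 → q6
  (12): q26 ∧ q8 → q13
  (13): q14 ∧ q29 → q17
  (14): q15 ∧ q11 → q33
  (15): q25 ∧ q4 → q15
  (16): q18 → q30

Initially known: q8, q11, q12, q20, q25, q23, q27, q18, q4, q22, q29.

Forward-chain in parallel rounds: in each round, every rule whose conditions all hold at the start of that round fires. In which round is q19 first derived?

[1] (1) [q20 → q37]; (4) [q18 ∧ q27 → q9]; (5) [q25 ∧ q12 → q2]; (7) [q4 → q31]; (8) [q23 ∧ q20 ∧ q22 → q14]; (10) [q11 ∧ q8 → q3]; (15) [q25 ∧ q4 → q15]; (16) [q18 → q30]. ⇒ new: q37, q9, q2, q31, q14, q3, q15, q30.
[2] (3) [q8 ∧ q37 → q38]; (13) [q14 ∧ q29 → q17]; (14) [q15 ∧ q11 → q33]. ⇒ new: q38, q17, q33.
[3] (11) [q33 ∧ q9 → q6]. ⇒ new: q6.
[4] (6) [q6 ∧ q17 → q19]. ⇒ new: q19.
q19 first appears in round 4.

4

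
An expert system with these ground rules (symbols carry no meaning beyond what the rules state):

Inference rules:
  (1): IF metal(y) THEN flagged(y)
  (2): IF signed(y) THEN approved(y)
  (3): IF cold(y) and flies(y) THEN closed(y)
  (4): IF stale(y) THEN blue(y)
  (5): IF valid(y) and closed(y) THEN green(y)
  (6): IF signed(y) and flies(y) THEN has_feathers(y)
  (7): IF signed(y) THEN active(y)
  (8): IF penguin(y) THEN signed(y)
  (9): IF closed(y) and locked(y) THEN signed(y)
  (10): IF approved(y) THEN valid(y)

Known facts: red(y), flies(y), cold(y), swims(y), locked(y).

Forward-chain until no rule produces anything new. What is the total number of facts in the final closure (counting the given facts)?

12

Round 1: (3) [IF cold(y) and flies(y) THEN closed(y)]. Adds closed(y).
Round 2: (9) [IF closed(y) and locked(y) THEN signed(y)]. Adds signed(y).
Round 3: (2) [IF signed(y) THEN approved(y)]; (6) [IF signed(y) and flies(y) THEN has_feathers(y)]; (7) [IF signed(y) THEN active(y)]. Adds approved(y), has_feathers(y), active(y).
Round 4: (10) [IF approved(y) THEN valid(y)]. Adds valid(y).
Round 5: (5) [IF valid(y) and closed(y) THEN green(y)]. Adds green(y).
Closure: {active(y), approved(y), closed(y), cold(y), flies(y), green(y), has_feathers(y), locked(y), red(y), signed(y), swims(y), valid(y)} — 12 facts.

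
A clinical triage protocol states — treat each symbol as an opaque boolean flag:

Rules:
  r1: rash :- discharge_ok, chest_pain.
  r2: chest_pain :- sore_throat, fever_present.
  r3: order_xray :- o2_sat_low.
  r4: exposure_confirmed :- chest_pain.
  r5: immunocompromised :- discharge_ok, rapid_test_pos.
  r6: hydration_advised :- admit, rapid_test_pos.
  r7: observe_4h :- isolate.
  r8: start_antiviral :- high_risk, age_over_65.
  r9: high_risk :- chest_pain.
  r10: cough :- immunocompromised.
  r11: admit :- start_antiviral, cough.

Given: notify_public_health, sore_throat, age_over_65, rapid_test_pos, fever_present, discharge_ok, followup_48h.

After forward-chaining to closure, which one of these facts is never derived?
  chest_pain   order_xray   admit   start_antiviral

order_xray

[1] r2 [chest_pain :- sore_throat, fever_present.]; r5 [immunocompromised :- discharge_ok, rapid_test_pos.]. ⇒ new: chest_pain, immunocompromised.
[2] r1 [rash :- discharge_ok, chest_pain.]; r4 [exposure_confirmed :- chest_pain.]; r9 [high_risk :- chest_pain.]; r10 [cough :- immunocompromised.]. ⇒ new: rash, exposure_confirmed, high_risk, cough.
[3] r8 [start_antiviral :- high_risk, age_over_65.]. ⇒ new: start_antiviral.
[4] r11 [admit :- start_antiviral, cough.]. ⇒ new: admit.
[5] r6 [hydration_advised :- admit, rapid_test_pos.]. ⇒ new: hydration_advised.
Derived: start_antiviral (round 3), admit (round 4), chest_pain (round 1). order_xray never appears in any round.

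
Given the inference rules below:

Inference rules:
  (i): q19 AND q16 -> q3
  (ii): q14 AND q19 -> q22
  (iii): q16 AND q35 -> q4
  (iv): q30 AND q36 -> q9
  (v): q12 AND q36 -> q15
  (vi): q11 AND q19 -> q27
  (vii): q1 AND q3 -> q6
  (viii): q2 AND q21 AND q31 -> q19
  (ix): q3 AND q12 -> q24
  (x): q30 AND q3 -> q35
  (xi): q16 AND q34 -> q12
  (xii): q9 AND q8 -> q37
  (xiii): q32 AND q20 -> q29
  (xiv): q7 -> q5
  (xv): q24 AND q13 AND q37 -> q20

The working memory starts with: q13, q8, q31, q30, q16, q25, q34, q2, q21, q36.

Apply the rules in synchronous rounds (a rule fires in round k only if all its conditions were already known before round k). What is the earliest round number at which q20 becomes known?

[1] (iv) [q30 AND q36 -> q9]; (viii) [q2 AND q21 AND q31 -> q19]; (xi) [q16 AND q34 -> q12]. ⇒ new: q9, q19, q12.
[2] (i) [q19 AND q16 -> q3]; (v) [q12 AND q36 -> q15]; (xii) [q9 AND q8 -> q37]. ⇒ new: q3, q15, q37.
[3] (ix) [q3 AND q12 -> q24]; (x) [q30 AND q3 -> q35]. ⇒ new: q24, q35.
[4] (iii) [q16 AND q35 -> q4]; (xv) [q24 AND q13 AND q37 -> q20]. ⇒ new: q4, q20.
q20 first appears in round 4.

4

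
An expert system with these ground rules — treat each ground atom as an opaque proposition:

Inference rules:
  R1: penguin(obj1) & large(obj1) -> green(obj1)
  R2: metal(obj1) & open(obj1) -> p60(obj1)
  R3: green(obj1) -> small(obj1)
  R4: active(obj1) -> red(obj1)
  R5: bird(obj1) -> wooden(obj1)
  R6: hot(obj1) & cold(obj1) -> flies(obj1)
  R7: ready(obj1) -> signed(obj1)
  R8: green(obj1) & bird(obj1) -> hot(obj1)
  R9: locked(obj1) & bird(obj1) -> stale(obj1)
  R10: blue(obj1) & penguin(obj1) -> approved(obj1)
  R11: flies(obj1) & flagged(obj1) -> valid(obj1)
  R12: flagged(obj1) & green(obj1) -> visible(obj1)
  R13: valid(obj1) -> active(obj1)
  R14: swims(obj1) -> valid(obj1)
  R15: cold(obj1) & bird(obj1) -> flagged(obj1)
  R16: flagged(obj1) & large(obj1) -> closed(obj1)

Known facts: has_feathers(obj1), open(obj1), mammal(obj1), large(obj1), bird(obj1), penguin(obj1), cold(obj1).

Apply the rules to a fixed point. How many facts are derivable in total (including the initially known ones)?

[1] R1 [penguin(obj1) & large(obj1) -> green(obj1)]; R5 [bird(obj1) -> wooden(obj1)]; R15 [cold(obj1) & bird(obj1) -> flagged(obj1)]. ⇒ new: green(obj1), wooden(obj1), flagged(obj1).
[2] R3 [green(obj1) -> small(obj1)]; R8 [green(obj1) & bird(obj1) -> hot(obj1)]; R12 [flagged(obj1) & green(obj1) -> visible(obj1)]; R16 [flagged(obj1) & large(obj1) -> closed(obj1)]. ⇒ new: small(obj1), hot(obj1), visible(obj1), closed(obj1).
[3] R6 [hot(obj1) & cold(obj1) -> flies(obj1)]. ⇒ new: flies(obj1).
[4] R11 [flies(obj1) & flagged(obj1) -> valid(obj1)]. ⇒ new: valid(obj1).
[5] R13 [valid(obj1) -> active(obj1)]. ⇒ new: active(obj1).
[6] R4 [active(obj1) -> red(obj1)]. ⇒ new: red(obj1).
Closure: {active(obj1), bird(obj1), closed(obj1), cold(obj1), flagged(obj1), flies(obj1), green(obj1), has_feathers(obj1), hot(obj1), large(obj1), mammal(obj1), open(obj1), penguin(obj1), red(obj1), small(obj1), valid(obj1), visible(obj1), wooden(obj1)} — 18 facts.

18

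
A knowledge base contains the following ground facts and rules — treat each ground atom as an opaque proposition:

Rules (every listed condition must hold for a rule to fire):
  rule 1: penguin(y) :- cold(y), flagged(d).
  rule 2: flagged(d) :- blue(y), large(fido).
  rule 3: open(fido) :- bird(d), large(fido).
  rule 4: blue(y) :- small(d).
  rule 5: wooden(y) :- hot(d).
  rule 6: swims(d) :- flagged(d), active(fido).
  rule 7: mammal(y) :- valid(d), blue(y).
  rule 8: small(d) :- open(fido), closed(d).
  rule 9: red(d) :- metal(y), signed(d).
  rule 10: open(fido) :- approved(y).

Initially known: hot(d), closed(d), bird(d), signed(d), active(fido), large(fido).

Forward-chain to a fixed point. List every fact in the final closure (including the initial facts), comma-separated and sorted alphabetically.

Round 1: rule 3 [open(fido) :- bird(d), large(fido).]; rule 5 [wooden(y) :- hot(d).]. New: open(fido), wooden(y).
Round 2: rule 8 [small(d) :- open(fido), closed(d).]. New: small(d).
Round 3: rule 4 [blue(y) :- small(d).]. New: blue(y).
Round 4: rule 2 [flagged(d) :- blue(y), large(fido).]. New: flagged(d).
Round 5: rule 6 [swims(d) :- flagged(d), active(fido).]. New: swims(d).

active(fido), bird(d), blue(y), closed(d), flagged(d), hot(d), large(fido), open(fido), signed(d), small(d), swims(d), wooden(y)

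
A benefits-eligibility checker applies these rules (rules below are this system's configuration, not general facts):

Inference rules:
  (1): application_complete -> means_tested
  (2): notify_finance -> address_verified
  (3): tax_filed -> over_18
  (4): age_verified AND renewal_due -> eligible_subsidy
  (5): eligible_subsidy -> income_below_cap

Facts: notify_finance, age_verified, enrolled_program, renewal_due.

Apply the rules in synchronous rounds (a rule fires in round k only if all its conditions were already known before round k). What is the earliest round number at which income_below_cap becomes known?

2

Round 1: (2) [notify_finance -> address_verified]; (4) [age_verified AND renewal_due -> eligible_subsidy]. New: address_verified, eligible_subsidy.
Round 2: (5) [eligible_subsidy -> income_below_cap]. New: income_below_cap.
income_below_cap first appears in round 2.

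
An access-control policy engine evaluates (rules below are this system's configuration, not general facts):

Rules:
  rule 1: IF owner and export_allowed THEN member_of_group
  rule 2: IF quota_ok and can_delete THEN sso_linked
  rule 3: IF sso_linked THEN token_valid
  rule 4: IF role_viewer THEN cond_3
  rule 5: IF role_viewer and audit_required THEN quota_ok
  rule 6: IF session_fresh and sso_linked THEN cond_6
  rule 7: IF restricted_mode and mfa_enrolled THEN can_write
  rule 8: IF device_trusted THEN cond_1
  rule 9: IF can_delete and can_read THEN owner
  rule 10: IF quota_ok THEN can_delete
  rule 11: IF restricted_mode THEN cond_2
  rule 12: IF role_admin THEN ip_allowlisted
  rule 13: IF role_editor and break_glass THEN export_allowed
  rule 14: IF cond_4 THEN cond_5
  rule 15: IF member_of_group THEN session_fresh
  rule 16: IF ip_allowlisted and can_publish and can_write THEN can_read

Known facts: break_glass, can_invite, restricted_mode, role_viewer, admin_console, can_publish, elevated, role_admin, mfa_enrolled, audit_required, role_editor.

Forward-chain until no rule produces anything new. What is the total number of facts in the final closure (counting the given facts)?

25

Round 1: rule 4 [IF role_viewer THEN cond_3]; rule 5 [IF role_viewer and audit_required THEN quota_ok]; rule 7 [IF restricted_mode and mfa_enrolled THEN can_write]; rule 11 [IF restricted_mode THEN cond_2]; rule 12 [IF role_admin THEN ip_allowlisted]; rule 13 [IF role_editor and break_glass THEN export_allowed]. Adds cond_3, quota_ok, can_write, cond_2, ip_allowlisted, export_allowed.
Round 2: rule 10 [IF quota_ok THEN can_delete]; rule 16 [IF ip_allowlisted and can_publish and can_write THEN can_read]. Adds can_delete, can_read.
Round 3: rule 2 [IF quota_ok and can_delete THEN sso_linked]; rule 9 [IF can_delete and can_read THEN owner]. Adds sso_linked, owner.
Round 4: rule 1 [IF owner and export_allowed THEN member_of_group]; rule 3 [IF sso_linked THEN token_valid]. Adds member_of_group, token_valid.
Round 5: rule 15 [IF member_of_group THEN session_fresh]. Adds session_fresh.
Round 6: rule 6 [IF session_fresh and sso_linked THEN cond_6]. Adds cond_6.
Closure: {admin_console, audit_required, break_glass, can_delete, can_invite, can_publish, can_read, can_write, cond_2, cond_3, cond_6, elevated, export_allowed, ip_allowlisted, member_of_group, mfa_enrolled, owner, quota_ok, restricted_mode, role_admin, role_editor, role_viewer, session_fresh, sso_linked, token_valid} — 25 facts.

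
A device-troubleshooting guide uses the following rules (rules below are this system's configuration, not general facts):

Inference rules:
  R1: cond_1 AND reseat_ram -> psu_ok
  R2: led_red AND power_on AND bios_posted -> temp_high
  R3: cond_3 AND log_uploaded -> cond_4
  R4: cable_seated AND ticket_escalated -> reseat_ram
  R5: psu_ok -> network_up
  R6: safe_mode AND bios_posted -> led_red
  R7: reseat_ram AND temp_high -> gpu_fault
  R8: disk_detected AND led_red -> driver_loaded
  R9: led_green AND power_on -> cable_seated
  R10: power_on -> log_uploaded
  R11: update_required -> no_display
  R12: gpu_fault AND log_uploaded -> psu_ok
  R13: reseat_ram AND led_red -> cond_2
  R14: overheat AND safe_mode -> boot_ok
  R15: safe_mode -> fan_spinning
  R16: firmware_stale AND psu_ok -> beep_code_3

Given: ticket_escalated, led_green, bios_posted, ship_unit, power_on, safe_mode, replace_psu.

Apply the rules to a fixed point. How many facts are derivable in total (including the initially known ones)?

17

Round 1: R6 [safe_mode AND bios_posted -> led_red]; R9 [led_green AND power_on -> cable_seated]; R10 [power_on -> log_uploaded]; R15 [safe_mode -> fan_spinning]. Adds led_red, cable_seated, log_uploaded, fan_spinning.
Round 2: R2 [led_red AND power_on AND bios_posted -> temp_high]; R4 [cable_seated AND ticket_escalated -> reseat_ram]. Adds temp_high, reseat_ram.
Round 3: R7 [reseat_ram AND temp_high -> gpu_fault]; R13 [reseat_ram AND led_red -> cond_2]. Adds gpu_fault, cond_2.
Round 4: R12 [gpu_fault AND log_uploaded -> psu_ok]. Adds psu_ok.
Round 5: R5 [psu_ok -> network_up]. Adds network_up.
Closure: {bios_posted, cable_seated, cond_2, fan_spinning, gpu_fault, led_green, led_red, log_uploaded, network_up, power_on, psu_ok, replace_psu, reseat_ram, safe_mode, ship_unit, temp_high, ticket_escalated} — 17 facts.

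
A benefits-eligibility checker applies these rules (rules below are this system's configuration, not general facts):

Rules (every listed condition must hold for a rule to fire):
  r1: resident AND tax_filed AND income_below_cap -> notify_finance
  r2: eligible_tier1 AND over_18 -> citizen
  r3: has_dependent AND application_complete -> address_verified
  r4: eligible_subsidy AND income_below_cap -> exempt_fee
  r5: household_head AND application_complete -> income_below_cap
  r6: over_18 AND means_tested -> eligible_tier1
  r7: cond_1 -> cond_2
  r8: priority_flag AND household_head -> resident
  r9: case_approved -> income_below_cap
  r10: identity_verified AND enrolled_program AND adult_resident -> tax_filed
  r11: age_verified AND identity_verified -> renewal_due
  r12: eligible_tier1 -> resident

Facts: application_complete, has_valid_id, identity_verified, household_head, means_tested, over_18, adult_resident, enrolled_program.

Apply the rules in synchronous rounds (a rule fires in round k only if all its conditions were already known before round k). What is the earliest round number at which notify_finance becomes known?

Round 1: r5 [household_head AND application_complete -> income_below_cap]; r6 [over_18 AND means_tested -> eligible_tier1]; r10 [identity_verified AND enrolled_program AND adult_resident -> tax_filed]. New: income_below_cap, eligible_tier1, tax_filed.
Round 2: r2 [eligible_tier1 AND over_18 -> citizen]; r12 [eligible_tier1 -> resident]. New: citizen, resident.
Round 3: r1 [resident AND tax_filed AND income_below_cap -> notify_finance]. New: notify_finance.
notify_finance first appears in round 3.

3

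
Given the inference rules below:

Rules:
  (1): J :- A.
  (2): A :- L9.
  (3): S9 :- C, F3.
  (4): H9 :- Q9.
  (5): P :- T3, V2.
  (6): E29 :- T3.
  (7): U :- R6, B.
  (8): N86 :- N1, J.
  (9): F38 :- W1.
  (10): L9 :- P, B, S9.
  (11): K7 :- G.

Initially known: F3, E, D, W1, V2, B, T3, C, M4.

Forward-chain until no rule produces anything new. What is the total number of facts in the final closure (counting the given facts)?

Round 1 — (3), (5), (6), (9), derive S9, P, E29, F38.
Round 2 — (10), derive L9.
Round 3 — (2), derive A.
Round 4 — (1), derive J.
Closure: {A, B, C, D, E, E29, F3, F38, J, L9, M4, P, S9, T3, V2, W1} — 16 facts.

16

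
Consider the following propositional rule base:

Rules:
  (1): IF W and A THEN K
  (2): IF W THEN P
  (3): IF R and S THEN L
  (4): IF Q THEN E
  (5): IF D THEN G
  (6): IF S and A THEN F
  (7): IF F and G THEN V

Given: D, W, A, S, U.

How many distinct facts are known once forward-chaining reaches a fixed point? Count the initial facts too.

Round 1 — (1), (2), (5), (6), derive K, P, G, F.
Round 2 — (7), derive V.
Closure: {A, D, F, G, K, P, S, U, V, W} — 10 facts.

10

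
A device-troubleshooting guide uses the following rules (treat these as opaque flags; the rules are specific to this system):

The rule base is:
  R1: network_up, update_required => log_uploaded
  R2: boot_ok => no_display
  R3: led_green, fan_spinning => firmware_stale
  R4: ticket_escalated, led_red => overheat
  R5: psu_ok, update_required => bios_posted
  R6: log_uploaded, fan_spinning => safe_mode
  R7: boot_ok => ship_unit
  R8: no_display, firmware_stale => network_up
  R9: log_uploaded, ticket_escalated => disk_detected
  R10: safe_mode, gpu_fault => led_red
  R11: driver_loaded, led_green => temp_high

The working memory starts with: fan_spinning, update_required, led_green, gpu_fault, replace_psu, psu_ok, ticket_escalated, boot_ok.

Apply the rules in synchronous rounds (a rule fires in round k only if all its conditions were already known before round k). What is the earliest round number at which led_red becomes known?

5

Round 1 fires R2, R3, R5, R7, giving no_display, firmware_stale, bios_posted, ship_unit.
Round 2 fires R8, giving network_up.
Round 3 fires R1, giving log_uploaded.
Round 4 fires R6, R9, giving safe_mode, disk_detected.
Round 5 fires R10, giving led_red.
led_red first appears in round 5.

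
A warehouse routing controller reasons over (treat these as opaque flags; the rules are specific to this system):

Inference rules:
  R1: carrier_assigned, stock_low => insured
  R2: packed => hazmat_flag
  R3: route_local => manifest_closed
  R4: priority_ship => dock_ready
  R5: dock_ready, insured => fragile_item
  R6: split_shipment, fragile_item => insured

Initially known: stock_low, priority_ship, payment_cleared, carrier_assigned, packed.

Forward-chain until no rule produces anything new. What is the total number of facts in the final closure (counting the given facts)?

Round 1: R1 [carrier_assigned, stock_low => insured]; R2 [packed => hazmat_flag]; R4 [priority_ship => dock_ready]. New: insured, hazmat_flag, dock_ready.
Round 2: R5 [dock_ready, insured => fragile_item]. New: fragile_item.
Closure: {carrier_assigned, dock_ready, fragile_item, hazmat_flag, insured, packed, payment_cleared, priority_ship, stock_low} — 9 facts.

9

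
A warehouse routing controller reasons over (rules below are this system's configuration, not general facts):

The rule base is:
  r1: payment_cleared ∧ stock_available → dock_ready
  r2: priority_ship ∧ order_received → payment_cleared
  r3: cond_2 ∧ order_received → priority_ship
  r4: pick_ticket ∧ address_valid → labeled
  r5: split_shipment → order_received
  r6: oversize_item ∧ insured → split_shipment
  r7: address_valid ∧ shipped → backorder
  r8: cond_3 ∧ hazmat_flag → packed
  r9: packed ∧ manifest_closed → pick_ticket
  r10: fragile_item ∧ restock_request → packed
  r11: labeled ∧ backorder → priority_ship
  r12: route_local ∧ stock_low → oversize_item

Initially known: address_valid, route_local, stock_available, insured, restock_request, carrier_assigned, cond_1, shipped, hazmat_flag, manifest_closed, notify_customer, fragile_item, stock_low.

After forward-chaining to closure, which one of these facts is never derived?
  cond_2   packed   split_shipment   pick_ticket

[1] r7 [address_valid ∧ shipped → backorder]; r10 [fragile_item ∧ restock_request → packed]; r12 [route_local ∧ stock_low → oversize_item]. ⇒ new: backorder, packed, oversize_item.
[2] r6 [oversize_item ∧ insured → split_shipment]; r9 [packed ∧ manifest_closed → pick_ticket]. ⇒ new: split_shipment, pick_ticket.
[3] r4 [pick_ticket ∧ address_valid → labeled]; r5 [split_shipment → order_received]. ⇒ new: labeled, order_received.
[4] r11 [labeled ∧ backorder → priority_ship]. ⇒ new: priority_ship.
[5] r2 [priority_ship ∧ order_received → payment_cleared]. ⇒ new: payment_cleared.
[6] r1 [payment_cleared ∧ stock_available → dock_ready]. ⇒ new: dock_ready.
Derived: split_shipment (round 2), packed (round 1), pick_ticket (round 2). cond_2 never appears in any round.

cond_2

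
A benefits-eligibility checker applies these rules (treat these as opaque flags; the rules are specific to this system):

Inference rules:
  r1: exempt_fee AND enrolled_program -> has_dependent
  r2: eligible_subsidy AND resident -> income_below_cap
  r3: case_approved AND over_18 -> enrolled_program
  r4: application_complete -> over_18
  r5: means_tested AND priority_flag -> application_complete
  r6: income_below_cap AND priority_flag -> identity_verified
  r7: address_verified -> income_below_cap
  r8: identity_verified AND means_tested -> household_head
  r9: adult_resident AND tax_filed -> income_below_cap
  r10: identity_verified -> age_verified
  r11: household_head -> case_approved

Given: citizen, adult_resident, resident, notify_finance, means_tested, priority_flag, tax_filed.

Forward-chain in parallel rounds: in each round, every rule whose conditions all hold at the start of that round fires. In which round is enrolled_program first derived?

Round 1: r5 [means_tested AND priority_flag -> application_complete]; r9 [adult_resident AND tax_filed -> income_below_cap]. Adds application_complete, income_below_cap.
Round 2: r4 [application_complete -> over_18]; r6 [income_below_cap AND priority_flag -> identity_verified]. Adds over_18, identity_verified.
Round 3: r8 [identity_verified AND means_tested -> household_head]; r10 [identity_verified -> age_verified]. Adds household_head, age_verified.
Round 4: r11 [household_head -> case_approved]. Adds case_approved.
Round 5: r3 [case_approved AND over_18 -> enrolled_program]. Adds enrolled_program.
enrolled_program first appears in round 5.

5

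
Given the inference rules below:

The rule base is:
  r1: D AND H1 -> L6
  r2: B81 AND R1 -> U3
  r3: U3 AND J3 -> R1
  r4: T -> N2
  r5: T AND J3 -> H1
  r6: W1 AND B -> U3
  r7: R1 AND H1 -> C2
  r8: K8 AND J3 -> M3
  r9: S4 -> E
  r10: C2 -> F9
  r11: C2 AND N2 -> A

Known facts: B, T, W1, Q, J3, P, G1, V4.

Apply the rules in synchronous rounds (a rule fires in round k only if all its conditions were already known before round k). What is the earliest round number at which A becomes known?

Round 1: r4 [T -> N2]; r5 [T AND J3 -> H1]; r6 [W1 AND B -> U3]. Adds N2, H1, U3.
Round 2: r3 [U3 AND J3 -> R1]. Adds R1.
Round 3: r7 [R1 AND H1 -> C2]. Adds C2.
Round 4: r10 [C2 -> F9]; r11 [C2 AND N2 -> A]. Adds F9, A.
A first appears in round 4.

4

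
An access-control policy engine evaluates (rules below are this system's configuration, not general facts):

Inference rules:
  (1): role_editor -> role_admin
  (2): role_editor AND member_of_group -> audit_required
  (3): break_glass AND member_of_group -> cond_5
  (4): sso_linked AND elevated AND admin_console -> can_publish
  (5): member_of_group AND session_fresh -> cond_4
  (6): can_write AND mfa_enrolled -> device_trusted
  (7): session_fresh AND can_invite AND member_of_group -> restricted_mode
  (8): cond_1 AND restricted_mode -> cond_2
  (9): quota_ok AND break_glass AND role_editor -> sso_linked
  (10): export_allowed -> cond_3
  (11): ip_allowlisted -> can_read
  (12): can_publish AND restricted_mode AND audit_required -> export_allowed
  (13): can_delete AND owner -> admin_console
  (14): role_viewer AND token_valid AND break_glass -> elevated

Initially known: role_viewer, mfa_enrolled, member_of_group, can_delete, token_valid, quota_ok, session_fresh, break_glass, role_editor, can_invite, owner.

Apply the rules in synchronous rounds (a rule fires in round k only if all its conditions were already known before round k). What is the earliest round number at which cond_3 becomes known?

4

Round 1: (1) [role_editor -> role_admin]; (2) [role_editor AND member_of_group -> audit_required]; (3) [break_glass AND member_of_group -> cond_5]; (5) [member_of_group AND session_fresh -> cond_4]; (7) [session_fresh AND can_invite AND member_of_group -> restricted_mode]; (9) [quota_ok AND break_glass AND role_editor -> sso_linked]; (13) [can_delete AND owner -> admin_console]; (14) [role_viewer AND token_valid AND break_glass -> elevated]. Adds role_admin, audit_required, cond_5, cond_4, restricted_mode, sso_linked, admin_console, elevated.
Round 2: (4) [sso_linked AND elevated AND admin_console -> can_publish]. Adds can_publish.
Round 3: (12) [can_publish AND restricted_mode AND audit_required -> export_allowed]. Adds export_allowed.
Round 4: (10) [export_allowed -> cond_3]. Adds cond_3.
cond_3 first appears in round 4.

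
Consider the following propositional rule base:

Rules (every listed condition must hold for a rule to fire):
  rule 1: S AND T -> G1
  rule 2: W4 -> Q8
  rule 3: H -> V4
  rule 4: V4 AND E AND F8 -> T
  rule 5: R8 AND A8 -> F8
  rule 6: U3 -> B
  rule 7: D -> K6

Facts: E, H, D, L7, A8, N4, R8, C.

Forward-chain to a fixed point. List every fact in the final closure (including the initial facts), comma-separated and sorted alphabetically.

[1] rule 3 [H -> V4]; rule 5 [R8 AND A8 -> F8]; rule 7 [D -> K6]. ⇒ new: V4, F8, K6.
[2] rule 4 [V4 AND E AND F8 -> T]. ⇒ new: T.

A8, C, D, E, F8, H, K6, L7, N4, R8, T, V4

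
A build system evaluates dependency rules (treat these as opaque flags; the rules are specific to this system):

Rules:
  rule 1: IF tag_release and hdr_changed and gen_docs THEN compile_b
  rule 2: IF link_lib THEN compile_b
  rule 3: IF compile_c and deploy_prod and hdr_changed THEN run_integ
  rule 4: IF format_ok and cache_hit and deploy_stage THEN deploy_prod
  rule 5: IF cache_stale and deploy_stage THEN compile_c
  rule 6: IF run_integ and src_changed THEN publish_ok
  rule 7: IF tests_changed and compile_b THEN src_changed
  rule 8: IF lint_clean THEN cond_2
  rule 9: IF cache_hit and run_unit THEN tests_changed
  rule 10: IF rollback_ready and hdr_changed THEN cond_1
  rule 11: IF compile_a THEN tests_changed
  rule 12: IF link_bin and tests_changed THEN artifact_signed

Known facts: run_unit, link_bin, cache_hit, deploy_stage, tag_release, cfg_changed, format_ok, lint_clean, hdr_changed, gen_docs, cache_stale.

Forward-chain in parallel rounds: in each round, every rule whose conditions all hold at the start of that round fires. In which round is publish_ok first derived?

3

Round 1 fires rule 1, rule 4, rule 5, rule 8, rule 9, giving compile_b, deploy_prod, compile_c, cond_2, tests_changed.
Round 2 fires rule 3, rule 7, rule 12, giving run_integ, src_changed, artifact_signed.
Round 3 fires rule 6, giving publish_ok.
publish_ok first appears in round 3.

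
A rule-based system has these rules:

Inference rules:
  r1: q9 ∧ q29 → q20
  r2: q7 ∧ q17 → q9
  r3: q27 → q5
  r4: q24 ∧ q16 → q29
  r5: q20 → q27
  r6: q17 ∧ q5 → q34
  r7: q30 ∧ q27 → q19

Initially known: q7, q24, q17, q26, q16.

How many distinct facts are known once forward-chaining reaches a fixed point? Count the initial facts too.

Round 1: r2 [q7 ∧ q17 → q9]; r4 [q24 ∧ q16 → q29]. New: q9, q29.
Round 2: r1 [q9 ∧ q29 → q20]. New: q20.
Round 3: r5 [q20 → q27]. New: q27.
Round 4: r3 [q27 → q5]. New: q5.
Round 5: r6 [q17 ∧ q5 → q34]. New: q34.
Closure: {q16, q17, q20, q24, q26, q27, q29, q34, q5, q7, q9} — 11 facts.

11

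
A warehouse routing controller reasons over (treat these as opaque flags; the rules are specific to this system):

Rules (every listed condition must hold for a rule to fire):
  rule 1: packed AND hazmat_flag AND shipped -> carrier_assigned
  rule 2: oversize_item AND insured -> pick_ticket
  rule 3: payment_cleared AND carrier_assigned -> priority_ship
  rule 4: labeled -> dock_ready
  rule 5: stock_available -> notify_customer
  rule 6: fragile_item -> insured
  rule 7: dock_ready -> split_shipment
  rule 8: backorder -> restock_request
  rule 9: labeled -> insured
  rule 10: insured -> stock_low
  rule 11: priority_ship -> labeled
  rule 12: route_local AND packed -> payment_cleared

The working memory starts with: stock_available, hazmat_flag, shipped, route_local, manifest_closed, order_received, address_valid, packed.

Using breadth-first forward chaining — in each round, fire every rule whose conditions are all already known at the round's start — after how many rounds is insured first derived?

[1] rule 1 [packed AND hazmat_flag AND shipped -> carrier_assigned]; rule 5 [stock_available -> notify_customer]; rule 12 [route_local AND packed -> payment_cleared]. ⇒ new: carrier_assigned, notify_customer, payment_cleared.
[2] rule 3 [payment_cleared AND carrier_assigned -> priority_ship]. ⇒ new: priority_ship.
[3] rule 11 [priority_ship -> labeled]. ⇒ new: labeled.
[4] rule 4 [labeled -> dock_ready]; rule 9 [labeled -> insured]. ⇒ new: dock_ready, insured.
insured first appears in round 4.

4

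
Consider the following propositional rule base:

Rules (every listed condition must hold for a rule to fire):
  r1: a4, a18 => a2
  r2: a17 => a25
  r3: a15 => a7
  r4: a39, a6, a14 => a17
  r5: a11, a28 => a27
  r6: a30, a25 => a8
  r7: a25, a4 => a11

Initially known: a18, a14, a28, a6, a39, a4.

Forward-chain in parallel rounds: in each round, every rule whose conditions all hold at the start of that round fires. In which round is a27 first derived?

4

Round 1: r1 [a4, a18 => a2]; r4 [a39, a6, a14 => a17]. Adds a2, a17.
Round 2: r2 [a17 => a25]. Adds a25.
Round 3: r7 [a25, a4 => a11]. Adds a11.
Round 4: r5 [a11, a28 => a27]. Adds a27.
a27 first appears in round 4.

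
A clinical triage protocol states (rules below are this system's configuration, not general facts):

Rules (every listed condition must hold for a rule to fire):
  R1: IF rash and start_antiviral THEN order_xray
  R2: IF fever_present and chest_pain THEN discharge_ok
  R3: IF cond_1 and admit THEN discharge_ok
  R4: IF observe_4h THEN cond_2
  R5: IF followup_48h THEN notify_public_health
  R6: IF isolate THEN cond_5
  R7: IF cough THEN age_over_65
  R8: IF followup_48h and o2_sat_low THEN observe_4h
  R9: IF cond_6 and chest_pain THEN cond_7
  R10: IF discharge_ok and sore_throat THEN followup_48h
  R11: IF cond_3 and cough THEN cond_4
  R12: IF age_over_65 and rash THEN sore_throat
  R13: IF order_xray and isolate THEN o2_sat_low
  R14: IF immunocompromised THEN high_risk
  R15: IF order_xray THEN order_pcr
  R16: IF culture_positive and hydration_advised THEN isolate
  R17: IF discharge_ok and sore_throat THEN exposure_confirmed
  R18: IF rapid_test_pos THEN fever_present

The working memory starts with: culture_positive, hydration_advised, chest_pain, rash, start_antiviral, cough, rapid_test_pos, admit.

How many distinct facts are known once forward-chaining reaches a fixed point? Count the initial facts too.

Round 1: R1 [IF rash and start_antiviral THEN order_xray]; R7 [IF cough THEN age_over_65]; R16 [IF culture_positive and hydration_advised THEN isolate]; R18 [IF rapid_test_pos THEN fever_present]. New: order_xray, age_over_65, isolate, fever_present.
Round 2: R2 [IF fever_present and chest_pain THEN discharge_ok]; R6 [IF isolate THEN cond_5]; R12 [IF age_over_65 and rash THEN sore_throat]; R13 [IF order_xray and isolate THEN o2_sat_low]; R15 [IF order_xray THEN order_pcr]. New: discharge_ok, cond_5, sore_throat, o2_sat_low, order_pcr.
Round 3: R10 [IF discharge_ok and sore_throat THEN followup_48h]; R17 [IF discharge_ok and sore_throat THEN exposure_confirmed]. New: followup_48h, exposure_confirmed.
Round 4: R5 [IF followup_48h THEN notify_public_health]; R8 [IF followup_48h and o2_sat_low THEN observe_4h]. New: notify_public_health, observe_4h.
Round 5: R4 [IF observe_4h THEN cond_2]. New: cond_2.
Closure: {admit, age_over_65, chest_pain, cond_2, cond_5, cough, culture_positive, discharge_ok, exposure_confirmed, fever_present, followup_48h, hydration_advised, isolate, notify_public_health, o2_sat_low, observe_4h, order_pcr, order_xray, rapid_test_pos, rash, sore_throat, start_antiviral} — 22 facts.

22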